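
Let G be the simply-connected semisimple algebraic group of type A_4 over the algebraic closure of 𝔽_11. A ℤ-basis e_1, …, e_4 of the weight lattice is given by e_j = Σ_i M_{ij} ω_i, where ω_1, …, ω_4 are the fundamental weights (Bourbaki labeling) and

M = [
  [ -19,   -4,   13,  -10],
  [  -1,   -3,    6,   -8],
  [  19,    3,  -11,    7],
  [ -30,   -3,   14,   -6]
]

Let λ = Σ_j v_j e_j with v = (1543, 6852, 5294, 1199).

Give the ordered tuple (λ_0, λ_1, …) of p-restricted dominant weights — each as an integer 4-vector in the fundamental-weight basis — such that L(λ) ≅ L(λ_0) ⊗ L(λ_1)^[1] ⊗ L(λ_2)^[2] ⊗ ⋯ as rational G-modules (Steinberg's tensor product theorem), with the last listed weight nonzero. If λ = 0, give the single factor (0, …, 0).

((8, 7, 10, 10), (9, 6, 2, 6))

In the fundamental-weight basis, λ has coordinates c = M·v (v = (1543, 6852, 5294, 1199)):
  c_1 = -19*1543 + -4*6852 + 13*5294 + -10*1199 = 107
  c_2 = -1*1543 + -3*6852 + 6*5294 + -8*1199 = 73
  c_3 = 19*1543 + 3*6852 + -11*5294 + 7*1199 = 32
  c_4 = -30*1543 + -3*6852 + 14*5294 + -6*1199 = 76
Writing each c_i in base p = 11:
  c_1 = 107 = 8·11^0 + 9·11^1
  c_2 = 73 = 7·11^0 + 6·11^1
  c_3 = 32 = 10·11^0 + 2·11^1
  c_4 = 76 = 10·11^0 + 6·11^1
p-restricted factor λ_0 = (8, 7, 10, 10)
p-restricted factor λ_1 = (9, 6, 2, 6)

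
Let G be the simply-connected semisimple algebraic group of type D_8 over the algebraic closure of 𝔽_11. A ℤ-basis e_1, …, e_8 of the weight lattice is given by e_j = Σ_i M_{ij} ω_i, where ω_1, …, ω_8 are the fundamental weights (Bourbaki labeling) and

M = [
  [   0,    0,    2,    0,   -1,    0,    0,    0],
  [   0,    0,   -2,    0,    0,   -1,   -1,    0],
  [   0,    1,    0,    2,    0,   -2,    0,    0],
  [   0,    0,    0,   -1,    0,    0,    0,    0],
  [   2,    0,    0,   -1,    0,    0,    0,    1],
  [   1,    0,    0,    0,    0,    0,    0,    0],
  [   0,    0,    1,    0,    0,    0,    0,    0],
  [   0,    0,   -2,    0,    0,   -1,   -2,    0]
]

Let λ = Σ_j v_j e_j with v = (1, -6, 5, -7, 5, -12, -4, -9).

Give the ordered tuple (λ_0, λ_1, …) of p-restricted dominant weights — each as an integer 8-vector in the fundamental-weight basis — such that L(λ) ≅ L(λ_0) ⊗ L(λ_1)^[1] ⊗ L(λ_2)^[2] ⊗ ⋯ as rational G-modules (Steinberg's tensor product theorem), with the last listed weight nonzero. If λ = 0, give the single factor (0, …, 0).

Converting to the ω-basis (c_i = row i of M dotted with v = (1, -6, 5, -7, 5, -12, -4, -9)):
  c_1 = 0·1 + (0)·(-6) + 2·5 + (0)·(-7) + (-1)·(5) + (0)·(-12) + (0)·(-4) + (0)·(-9) = 5
  c_2 = 0·1 + (0)·(-6) + (-2)·(5) + (0)·(-7) + 0·5 + (-1)·(-12) + (-1)·(-4) + (0)·(-9) = 6
  c_3 = 0·1 + (1)·(-6) + 0·5 + (2)·(-7) + 0·5 + (-2)·(-12) + (0)·(-4) + (0)·(-9) = 4
  c_4 = 0·1 + (0)·(-6) + 0·5 + (-1)·(-7) + 0·5 + (0)·(-12) + (0)·(-4) + (0)·(-9) = 7
  c_5 = 2·1 + (0)·(-6) + 0·5 + (-1)·(-7) + 0·5 + (0)·(-12) + (0)·(-4) + (1)·(-9) = 0
  c_6 = 1·1 + (0)·(-6) + 0·5 + (0)·(-7) + 0·5 + (0)·(-12) + (0)·(-4) + (0)·(-9) = 1
  c_7 = 0·1 + (0)·(-6) + 1·5 + (0)·(-7) + 0·5 + (0)·(-12) + (0)·(-4) + (0)·(-9) = 5
  c_8 = 0·1 + (0)·(-6) + (-2)·(5) + (0)·(-7) + 0·5 + (-1)·(-12) + (-2)·(-4) + (0)·(-9) = 10
p = 11; digits c_i = Σ_j d_{ij}·11^j, 0 ≤ d_{ij} < 11:
  c_1 = 5 = 5·11^0
  c_2 = 6 = 6·11^0
  c_3 = 4 = 4·11^0
  c_4 = 7 = 7·11^0
  c_5 = 0
  c_6 = 1 = 1·11^0
  c_7 = 5 = 5·11^0
  c_8 = 10 = 10·11^0
Factor λ_0 = (5, 6, 4, 7, 0, 1, 5, 10)

((5, 6, 4, 7, 0, 1, 5, 10),)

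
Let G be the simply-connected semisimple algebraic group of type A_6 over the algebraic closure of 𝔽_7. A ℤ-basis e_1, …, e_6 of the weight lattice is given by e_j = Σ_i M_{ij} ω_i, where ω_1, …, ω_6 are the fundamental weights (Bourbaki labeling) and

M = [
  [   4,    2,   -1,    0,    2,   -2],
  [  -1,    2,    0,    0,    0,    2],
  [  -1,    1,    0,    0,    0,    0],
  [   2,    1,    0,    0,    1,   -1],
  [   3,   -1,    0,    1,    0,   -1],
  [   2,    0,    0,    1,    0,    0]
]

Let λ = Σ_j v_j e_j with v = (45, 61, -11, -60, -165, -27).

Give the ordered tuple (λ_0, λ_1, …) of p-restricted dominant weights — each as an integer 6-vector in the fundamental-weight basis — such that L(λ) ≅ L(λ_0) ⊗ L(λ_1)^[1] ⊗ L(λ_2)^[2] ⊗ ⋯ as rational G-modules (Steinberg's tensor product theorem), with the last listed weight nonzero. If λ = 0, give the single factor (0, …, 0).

ω-coordinates c = M·v, v = (45, 61, -11, -60, -165, -27):
  c_1 = 4*45 + 2*61 + -1*-11 + 0*-60 + 2*-165 + -2*-27 = 37
  c_2 = -1*45 + 2*61 + 0*-11 + 0*-60 + 0*-165 + 2*-27 = 23
  c_3 = -1*45 + 1*61 + 0*-11 + 0*-60 + 0*-165 + 0*-27 = 16
  c_4 = 2*45 + 1*61 + 0*-11 + 0*-60 + 1*-165 + -1*-27 = 13
  c_5 = 3*45 + -1*61 + 0*-11 + 1*-60 + 0*-165 + -1*-27 = 41
  c_6 = 2*45 + 0*61 + 0*-11 + 1*-60 + 0*-165 + 0*-27 = 30
p = 7; digits c_i = Σ_j d_{ij}·7^j, 0 ≤ d_{ij} < 7:
  c_1 = 37 = 2·7^0 + 5·7^1
  c_2 = 23 = 2·7^0 + 3·7^1
  c_3 = 16 = 2·7^0 + 2·7^1
  c_4 = 13 = 6·7^0 + 1·7^1
  c_5 = 41 = 6·7^0 + 5·7^1
  c_6 = 30 = 2·7^0 + 4·7^1
Factor λ_0 = (2, 2, 2, 6, 6, 2)
Factor λ_1 = (5, 3, 2, 1, 5, 4)

((2, 2, 2, 6, 6, 2), (5, 3, 2, 1, 5, 4))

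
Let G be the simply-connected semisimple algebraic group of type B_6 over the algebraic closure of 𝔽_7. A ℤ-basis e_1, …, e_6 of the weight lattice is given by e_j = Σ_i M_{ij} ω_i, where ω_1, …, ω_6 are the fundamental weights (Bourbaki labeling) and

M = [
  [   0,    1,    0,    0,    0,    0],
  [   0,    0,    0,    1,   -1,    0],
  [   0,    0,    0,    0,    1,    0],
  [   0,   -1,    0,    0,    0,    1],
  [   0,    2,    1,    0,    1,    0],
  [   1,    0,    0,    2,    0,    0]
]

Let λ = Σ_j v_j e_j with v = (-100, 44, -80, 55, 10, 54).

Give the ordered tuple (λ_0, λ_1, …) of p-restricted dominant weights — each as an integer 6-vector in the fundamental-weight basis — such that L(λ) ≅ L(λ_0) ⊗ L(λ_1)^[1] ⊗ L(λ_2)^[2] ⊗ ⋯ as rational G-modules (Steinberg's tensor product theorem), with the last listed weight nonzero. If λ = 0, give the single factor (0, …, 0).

ω-coordinates c = M·v, v = (-100, 44, -80, 55, 10, 54):
  c_1 = (0)·(-100) + (1)·(44) + (0)·(-80) + (0)·(55) + (0)·(10) + (0)·(54) = 44
  c_2 = (0)·(-100) + (0)·(44) + (0)·(-80) + (1)·(55) + (-1)·(10) + (0)·(54) = 45
  c_3 = (0)·(-100) + (0)·(44) + (0)·(-80) + (0)·(55) + (1)·(10) + (0)·(54) = 10
  c_4 = (0)·(-100) + (-1)·(44) + (0)·(-80) + (0)·(55) + (0)·(10) + (1)·(54) = 10
  c_5 = (0)·(-100) + (2)·(44) + (1)·(-80) + (0)·(55) + (1)·(10) + (0)·(54) = 18
  c_6 = (1)·(-100) + (0)·(44) + (0)·(-80) + (2)·(55) + (0)·(10) + (0)·(54) = 10
Expand coordinatewise in base 7:
  c_1 = 44 = 2·7^0 + 6·7^1
  c_2 = 45 = 3·7^0 + 6·7^1
  c_3 = 10 = 3·7^0 + 1·7^1
  c_4 = 10 = 3·7^0 + 1·7^1
  c_5 = 18 = 4·7^0 + 2·7^1
  c_6 = 10 = 3·7^0 + 1·7^1
Factor λ_0 = (2, 3, 3, 3, 4, 3)
Factor λ_1 = (6, 6, 1, 1, 2, 1)

((2, 3, 3, 3, 4, 3), (6, 6, 1, 1, 2, 1))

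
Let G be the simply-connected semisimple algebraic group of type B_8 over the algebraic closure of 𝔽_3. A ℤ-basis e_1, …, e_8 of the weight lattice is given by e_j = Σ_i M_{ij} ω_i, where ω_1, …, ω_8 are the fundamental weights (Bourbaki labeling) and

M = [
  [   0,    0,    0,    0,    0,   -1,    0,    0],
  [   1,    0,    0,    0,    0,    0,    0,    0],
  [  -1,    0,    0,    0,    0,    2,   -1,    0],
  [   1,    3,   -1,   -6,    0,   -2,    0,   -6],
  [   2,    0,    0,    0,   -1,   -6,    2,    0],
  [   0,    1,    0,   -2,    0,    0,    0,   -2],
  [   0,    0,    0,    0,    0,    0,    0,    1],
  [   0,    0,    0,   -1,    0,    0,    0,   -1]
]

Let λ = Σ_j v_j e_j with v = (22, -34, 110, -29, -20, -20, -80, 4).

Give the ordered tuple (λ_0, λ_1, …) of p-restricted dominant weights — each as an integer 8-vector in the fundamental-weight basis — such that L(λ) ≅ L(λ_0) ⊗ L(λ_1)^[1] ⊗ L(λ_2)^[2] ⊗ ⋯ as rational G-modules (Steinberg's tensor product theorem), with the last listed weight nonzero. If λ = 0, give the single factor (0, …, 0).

((2, 1, 0, 0, 0, 1, 1, 1), (0, 1, 0, 0, 2, 2, 1, 2), (2, 2, 2, 0, 2, 1, 0, 2))

Compute c_i = Σ_j M_{ij} v_j with v = (22, -34, 110, -29, -20, -20, -80, 4):
  c_1 = (0)·(22) + (0)·(-34) + (0)·(110) + (0)·(-29) + (0)·(-20) + (-1)·(-20) + (0)·(-80) + (0)·(4) = 20
  c_2 = (1)·(22) + (0)·(-34) + (0)·(110) + (0)·(-29) + (0)·(-20) + (0)·(-20) + (0)·(-80) + (0)·(4) = 22
  c_3 = (-1)·(22) + (0)·(-34) + (0)·(110) + (0)·(-29) + (0)·(-20) + (2)·(-20) + (-1)·(-80) + (0)·(4) = 18
  c_4 = (1)·(22) + (3)·(-34) + (-1)·(110) + (-6)·(-29) + (0)·(-20) + (-2)·(-20) + (0)·(-80) + (-6)·(4) = 0
  c_5 = (2)·(22) + (0)·(-34) + (0)·(110) + (0)·(-29) + (-1)·(-20) + (-6)·(-20) + (2)·(-80) + (0)·(4) = 24
  c_6 = (0)·(22) + (1)·(-34) + (0)·(110) + (-2)·(-29) + (0)·(-20) + (0)·(-20) + (0)·(-80) + (-2)·(4) = 16
  c_7 = (0)·(22) + (0)·(-34) + (0)·(110) + (0)·(-29) + (0)·(-20) + (0)·(-20) + (0)·(-80) + (1)·(4) = 4
  c_8 = (0)·(22) + (0)·(-34) + (0)·(110) + (-1)·(-29) + (0)·(-20) + (0)·(-20) + (0)·(-80) + (-1)·(4) = 25
Base-3 expansion of each c_i:
  c_1 = 20 = 2·3^0 + 0·3^1 + 2·3^2
  c_2 = 22 = 1·3^0 + 1·3^1 + 2·3^2
  c_3 = 18 = 0·3^0 + 0·3^1 + 2·3^2
  c_4 = 0
  c_5 = 24 = 0·3^0 + 2·3^1 + 2·3^2
  c_6 = 16 = 1·3^0 + 2·3^1 + 1·3^2
  c_7 = 4 = 1·3^0 + 1·3^1
  c_8 = 25 = 1·3^0 + 2·3^1 + 2·3^2
λ_0 = (2, 1, 0, 0, 0, 1, 1, 1)
λ_1 = (0, 1, 0, 0, 2, 2, 1, 2)
λ_2 = (2, 2, 2, 0, 2, 1, 0, 2)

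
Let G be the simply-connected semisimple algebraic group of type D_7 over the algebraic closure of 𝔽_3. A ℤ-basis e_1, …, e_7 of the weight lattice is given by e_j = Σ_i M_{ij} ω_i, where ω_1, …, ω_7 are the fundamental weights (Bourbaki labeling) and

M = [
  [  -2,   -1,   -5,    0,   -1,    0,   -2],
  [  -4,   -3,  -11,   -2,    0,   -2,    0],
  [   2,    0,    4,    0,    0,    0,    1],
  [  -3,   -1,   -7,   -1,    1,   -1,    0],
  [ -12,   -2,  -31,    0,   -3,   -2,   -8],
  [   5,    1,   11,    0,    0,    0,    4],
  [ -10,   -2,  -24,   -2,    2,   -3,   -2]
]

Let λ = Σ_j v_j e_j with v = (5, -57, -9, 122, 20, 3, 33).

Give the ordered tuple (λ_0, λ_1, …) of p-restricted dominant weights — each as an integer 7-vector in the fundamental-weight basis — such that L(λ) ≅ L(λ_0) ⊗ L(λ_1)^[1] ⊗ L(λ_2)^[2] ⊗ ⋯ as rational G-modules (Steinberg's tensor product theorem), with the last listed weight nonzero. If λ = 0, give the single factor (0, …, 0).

((0, 0, 1, 0, 0, 1, 1), (2, 0, 2, 0, 1, 0, 0))

Change of basis e → ω: c = M·v where v = (5, -57, -9, 122, 20, 3, 33):
  c_1 = (-2)·(5) + (-1)·(-57) + (-5)·(-9) + 0·122 + (-1)·(20) + 0·3 + (-2)·(33) = 6
  c_2 = (-4)·(5) + (-3)·(-57) + (-11)·(-9) + (-2)·(122) + 0·20 + (-2)·(3) + 0·33 = 0
  c_3 = 2·5 + (0)·(-57) + (4)·(-9) + 0·122 + 0·20 + 0·3 + 1·33 = 7
  c_4 = (-3)·(5) + (-1)·(-57) + (-7)·(-9) + (-1)·(122) + 1·20 + (-1)·(3) + 0·33 = 0
  c_5 = (-12)·(5) + (-2)·(-57) + (-31)·(-9) + 0·122 + (-3)·(20) + (-2)·(3) + (-8)·(33) = 3
  c_6 = 5·5 + (1)·(-57) + (11)·(-9) + 0·122 + 0·20 + 0·3 + 4·33 = 1
  c_7 = (-10)·(5) + (-2)·(-57) + (-24)·(-9) + (-2)·(122) + 2·20 + (-3)·(3) + (-2)·(33) = 1
p = 3; digits c_i = Σ_j d_{ij}·3^j, 0 ≤ d_{ij} < 3:
  c_1 = 6 = 0·3^0 + 2·3^1
  c_2 = 0
  c_3 = 7 = 1·3^0 + 2·3^1
  c_4 = 0
  c_5 = 3 = 0·3^0 + 1·3^1
  c_6 = 1 = 1·3^0
  c_7 = 1 = 1·3^0
λ_0 = (0, 0, 1, 0, 0, 1, 1)
λ_1 = (2, 0, 2, 0, 1, 0, 0)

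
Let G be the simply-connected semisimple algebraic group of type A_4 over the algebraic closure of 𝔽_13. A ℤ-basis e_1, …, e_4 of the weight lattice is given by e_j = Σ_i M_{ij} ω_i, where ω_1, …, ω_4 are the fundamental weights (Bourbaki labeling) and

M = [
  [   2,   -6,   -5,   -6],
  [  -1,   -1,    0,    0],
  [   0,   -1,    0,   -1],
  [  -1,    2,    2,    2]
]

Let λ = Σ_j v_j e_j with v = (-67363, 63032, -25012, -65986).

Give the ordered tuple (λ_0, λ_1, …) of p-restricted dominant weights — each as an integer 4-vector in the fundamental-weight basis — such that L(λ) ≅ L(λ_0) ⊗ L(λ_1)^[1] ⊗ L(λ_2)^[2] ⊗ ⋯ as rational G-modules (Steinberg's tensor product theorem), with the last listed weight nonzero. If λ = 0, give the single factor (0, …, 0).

Change of basis e → ω: c = M·v where v = (-67363, 63032, -25012, -65986):
  c_1 = (2)·(-67363) + (-6)·(63032) + (-5)·(-25012) + (-6)·(-65986) = 8058
  c_2 = (-1)·(-67363) + (-1)·(63032) + (0)·(-25012) + (0)·(-65986) = 4331
  c_3 = (0)·(-67363) + (-1)·(63032) + (0)·(-25012) + (-1)·(-65986) = 2954
  c_4 = (-1)·(-67363) + 2·63032 + (2)·(-25012) + (2)·(-65986) = 11431
Writing each c_i in base p = 13:
  c_1 = 8058 = 11·13^0 + 8·13^1 + 8·13^2 + 3·13^3
  c_2 = 4331 = 2·13^0 + 8·13^1 + 12·13^2 + 1·13^3
  c_3 = 2954 = 3·13^0 + 6·13^1 + 4·13^2 + 1·13^3
  c_4 = 11431 = 4·13^0 + 8·13^1 + 2·13^2 + 5·13^3
λ_0 = (11, 2, 3, 4)
λ_1 = (8, 8, 6, 8)
λ_2 = (8, 12, 4, 2)
λ_3 = (3, 1, 1, 5)

((11, 2, 3, 4), (8, 8, 6, 8), (8, 12, 4, 2), (3, 1, 1, 5))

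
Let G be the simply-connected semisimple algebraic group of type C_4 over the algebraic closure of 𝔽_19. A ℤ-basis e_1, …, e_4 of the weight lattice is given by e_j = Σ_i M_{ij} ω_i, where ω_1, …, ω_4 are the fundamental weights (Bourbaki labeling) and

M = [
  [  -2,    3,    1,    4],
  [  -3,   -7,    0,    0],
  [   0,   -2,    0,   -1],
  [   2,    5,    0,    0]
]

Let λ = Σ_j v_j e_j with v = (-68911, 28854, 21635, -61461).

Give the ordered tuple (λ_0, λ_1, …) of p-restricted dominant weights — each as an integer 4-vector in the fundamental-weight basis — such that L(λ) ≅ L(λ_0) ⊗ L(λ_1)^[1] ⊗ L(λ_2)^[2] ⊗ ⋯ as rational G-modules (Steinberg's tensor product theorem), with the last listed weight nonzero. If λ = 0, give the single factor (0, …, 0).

In the fundamental-weight basis, λ has coordinates c = M·v (v = (-68911, 28854, 21635, -61461)):
  c_1 = (-2)·(-68911) + 3·28854 + 1·21635 + (4)·(-61461) = 175
  c_2 = (-3)·(-68911) + (-7)·(28854) + 0·21635 + (0)·(-61461) = 4755
  c_3 = (0)·(-68911) + (-2)·(28854) + 0·21635 + (-1)·(-61461) = 3753
  c_4 = (2)·(-68911) + 5·28854 + 0·21635 + (0)·(-61461) = 6448
Base-19 expansion of each c_i:
  c_1 = 175 = 4·19^0 + 9·19^1
  c_2 = 4755 = 5·19^0 + 3·19^1 + 13·19^2
  c_3 = 3753 = 10·19^0 + 7·19^1 + 10·19^2
  c_4 = 6448 = 7·19^0 + 16·19^1 + 17·19^2
p-restricted factor λ_0 = (4, 5, 10, 7)
p-restricted factor λ_1 = (9, 3, 7, 16)
p-restricted factor λ_2 = (0, 13, 10, 17)

((4, 5, 10, 7), (9, 3, 7, 16), (0, 13, 10, 17))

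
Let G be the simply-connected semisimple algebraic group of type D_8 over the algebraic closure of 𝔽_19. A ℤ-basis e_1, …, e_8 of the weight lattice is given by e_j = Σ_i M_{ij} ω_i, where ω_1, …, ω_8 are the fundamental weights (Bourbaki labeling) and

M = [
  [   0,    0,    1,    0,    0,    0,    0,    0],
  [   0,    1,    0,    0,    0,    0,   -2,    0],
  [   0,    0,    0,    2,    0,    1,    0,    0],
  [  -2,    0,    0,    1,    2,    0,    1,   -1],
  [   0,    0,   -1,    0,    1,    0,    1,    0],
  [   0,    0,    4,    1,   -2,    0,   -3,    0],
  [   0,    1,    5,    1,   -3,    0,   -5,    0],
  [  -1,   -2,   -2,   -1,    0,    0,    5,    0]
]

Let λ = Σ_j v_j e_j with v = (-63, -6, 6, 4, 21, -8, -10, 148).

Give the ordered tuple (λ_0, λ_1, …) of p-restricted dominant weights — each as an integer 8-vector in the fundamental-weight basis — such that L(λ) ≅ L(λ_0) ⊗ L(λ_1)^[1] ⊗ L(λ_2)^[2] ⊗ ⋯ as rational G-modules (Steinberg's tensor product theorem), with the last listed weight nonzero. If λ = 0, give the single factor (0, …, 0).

Converting to the ω-basis (c_i = row i of M dotted with v = (-63, -6, 6, 4, 21, -8, -10, 148)):
  c_1 = (0)·(-63) + (0)·(-6) + 1·6 + 0·4 + 0·21 + (0)·(-8) + (0)·(-10) + 0·148 = 6
  c_2 = (0)·(-63) + (1)·(-6) + 0·6 + 0·4 + 0·21 + (0)·(-8) + (-2)·(-10) + 0·148 = 14
  c_3 = (0)·(-63) + (0)·(-6) + 0·6 + 2·4 + 0·21 + (1)·(-8) + (0)·(-10) + 0·148 = 0
  c_4 = (-2)·(-63) + (0)·(-6) + 0·6 + 1·4 + 2·21 + (0)·(-8) + (1)·(-10) + (-1)·(148) = 14
  c_5 = (0)·(-63) + (0)·(-6) + (-1)·(6) + 0·4 + 1·21 + (0)·(-8) + (1)·(-10) + 0·148 = 5
  c_6 = (0)·(-63) + (0)·(-6) + 4·6 + 1·4 + (-2)·(21) + (0)·(-8) + (-3)·(-10) + 0·148 = 16
  c_7 = (0)·(-63) + (1)·(-6) + 5·6 + 1·4 + (-3)·(21) + (0)·(-8) + (-5)·(-10) + 0·148 = 15
  c_8 = (-1)·(-63) + (-2)·(-6) + (-2)·(6) + (-1)·(4) + 0·21 + (0)·(-8) + (5)·(-10) + 0·148 = 9
Base-19 expansion of each c_i:
  c_1 = 6 = 6·19^0
  c_2 = 14 = 14·19^0
  c_3 = 0
  c_4 = 14 = 14·19^0
  c_5 = 5 = 5·19^0
  c_6 = 16 = 16·19^0
  c_7 = 15 = 15·19^0
  c_8 = 9 = 9·19^0
p-restricted factor λ_0 = (6, 14, 0, 14, 5, 16, 15, 9)

((6, 14, 0, 14, 5, 16, 15, 9),)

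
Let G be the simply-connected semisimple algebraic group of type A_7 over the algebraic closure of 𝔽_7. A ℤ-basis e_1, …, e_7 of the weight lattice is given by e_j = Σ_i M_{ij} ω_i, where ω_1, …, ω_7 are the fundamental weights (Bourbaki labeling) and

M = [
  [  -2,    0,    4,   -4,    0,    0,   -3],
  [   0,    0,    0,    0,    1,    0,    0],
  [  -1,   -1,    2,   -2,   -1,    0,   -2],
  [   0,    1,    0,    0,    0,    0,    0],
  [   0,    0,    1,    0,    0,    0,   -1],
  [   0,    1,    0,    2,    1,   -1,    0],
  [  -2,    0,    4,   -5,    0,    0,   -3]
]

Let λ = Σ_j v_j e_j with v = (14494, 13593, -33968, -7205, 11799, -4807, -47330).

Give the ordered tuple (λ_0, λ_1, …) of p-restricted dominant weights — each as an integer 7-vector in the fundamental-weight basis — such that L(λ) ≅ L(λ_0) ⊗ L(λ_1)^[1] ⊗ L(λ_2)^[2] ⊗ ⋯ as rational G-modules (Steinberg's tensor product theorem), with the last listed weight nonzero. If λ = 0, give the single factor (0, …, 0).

Converting to the ω-basis (c_i = row i of M dotted with v = (14494, 13593, -33968, -7205, 11799, -4807, -47330)):
  c_1 = (-2)·(14494) + (0)·(13593) + (4)·(-33968) + (-4)·(-7205) + (0)·(11799) + (0)·(-4807) + (-3)·(-47330) = 5950
  c_2 = (0)·(14494) + (0)·(13593) + (0)·(-33968) + (0)·(-7205) + (1)·(11799) + (0)·(-4807) + (0)·(-47330) = 11799
  c_3 = (-1)·(14494) + (-1)·(13593) + (2)·(-33968) + (-2)·(-7205) + (-1)·(11799) + (0)·(-4807) + (-2)·(-47330) = 1248
  c_4 = (0)·(14494) + (1)·(13593) + (0)·(-33968) + (0)·(-7205) + (0)·(11799) + (0)·(-4807) + (0)·(-47330) = 13593
  c_5 = (0)·(14494) + (0)·(13593) + (1)·(-33968) + (0)·(-7205) + (0)·(11799) + (0)·(-4807) + (-1)·(-47330) = 13362
  c_6 = (0)·(14494) + (1)·(13593) + (0)·(-33968) + (2)·(-7205) + (1)·(11799) + (-1)·(-4807) + (0)·(-47330) = 15789
  c_7 = (-2)·(14494) + (0)·(13593) + (4)·(-33968) + (-5)·(-7205) + (0)·(11799) + (0)·(-4807) + (-3)·(-47330) = 13155
Expand coordinatewise in base 7:
  c_1 = 5950 = 0·7^0 + 3·7^1 + 2·7^2 + 3·7^3 + 2·7^4
  c_2 = 11799 = 4·7^0 + 5·7^1 + 2·7^2 + 6·7^3 + 4·7^4
  c_3 = 1248 = 2·7^0 + 3·7^1 + 4·7^2 + 3·7^3
  c_4 = 13593 = 6·7^0 + 2·7^1 + 4·7^2 + 4·7^3 + 5·7^4
  c_5 = 13362 = 6·7^0 + 4·7^1 + 6·7^2 + 3·7^3 + 5·7^4
  c_6 = 15789 = 4·7^0 + 1·7^1 + 0·7^2 + 4·7^3 + 6·7^4
  c_7 = 13155 = 2·7^0 + 3·7^1 + 2·7^2 + 3·7^3 + 5·7^4
p-restricted factor λ_0 = (0, 4, 2, 6, 6, 4, 2)
p-restricted factor λ_1 = (3, 5, 3, 2, 4, 1, 3)
p-restricted factor λ_2 = (2, 2, 4, 4, 6, 0, 2)
p-restricted factor λ_3 = (3, 6, 3, 4, 3, 4, 3)
p-restricted factor λ_4 = (2, 4, 0, 5, 5, 6, 5)

((0, 4, 2, 6, 6, 4, 2), (3, 5, 3, 2, 4, 1, 3), (2, 2, 4, 4, 6, 0, 2), (3, 6, 3, 4, 3, 4, 3), (2, 4, 0, 5, 5, 6, 5))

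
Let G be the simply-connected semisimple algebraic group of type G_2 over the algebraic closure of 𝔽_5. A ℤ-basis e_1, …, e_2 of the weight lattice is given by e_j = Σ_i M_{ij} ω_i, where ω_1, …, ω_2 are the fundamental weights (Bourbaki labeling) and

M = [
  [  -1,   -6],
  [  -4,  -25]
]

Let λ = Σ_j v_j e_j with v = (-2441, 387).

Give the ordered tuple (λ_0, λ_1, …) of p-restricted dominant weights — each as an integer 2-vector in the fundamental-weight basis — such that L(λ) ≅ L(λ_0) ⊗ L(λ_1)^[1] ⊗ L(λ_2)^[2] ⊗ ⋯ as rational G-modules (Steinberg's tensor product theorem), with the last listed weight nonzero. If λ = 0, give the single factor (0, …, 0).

((4, 4), (3, 2), (4, 3))

Change of basis e → ω: c = M·v where v = (-2441, 387):
  c_1 = (-1)·(-2441) + (-6)·(387) = 119
  c_2 = (-4)·(-2441) + (-25)·(387) = 89
p = 5; digits c_i = Σ_j d_{ij}·5^j, 0 ≤ d_{ij} < 5:
  c_1 = 119 = 4·5^0 + 3·5^1 + 4·5^2
  c_2 = 89 = 4·5^0 + 2·5^1 + 3·5^2
Factor λ_0 = (4, 4)
Factor λ_1 = (3, 2)
Factor λ_2 = (4, 3)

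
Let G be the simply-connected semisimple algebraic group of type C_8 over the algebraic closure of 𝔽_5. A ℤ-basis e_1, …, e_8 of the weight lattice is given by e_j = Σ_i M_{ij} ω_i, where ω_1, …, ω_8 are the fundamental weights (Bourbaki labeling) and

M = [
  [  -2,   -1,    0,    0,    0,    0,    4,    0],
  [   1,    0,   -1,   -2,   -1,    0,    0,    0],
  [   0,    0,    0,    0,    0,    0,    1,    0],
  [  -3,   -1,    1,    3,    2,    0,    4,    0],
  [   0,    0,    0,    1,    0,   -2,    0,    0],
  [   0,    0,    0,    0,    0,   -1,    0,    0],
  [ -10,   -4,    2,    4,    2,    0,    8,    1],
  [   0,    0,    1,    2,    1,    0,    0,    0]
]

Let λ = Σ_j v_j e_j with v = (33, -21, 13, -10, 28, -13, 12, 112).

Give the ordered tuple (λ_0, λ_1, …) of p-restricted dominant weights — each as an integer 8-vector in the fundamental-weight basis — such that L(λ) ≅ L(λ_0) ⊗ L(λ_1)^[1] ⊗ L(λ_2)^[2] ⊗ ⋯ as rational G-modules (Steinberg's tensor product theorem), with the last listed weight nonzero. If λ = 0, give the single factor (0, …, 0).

Compute c_i = Σ_j M_{ij} v_j with v = (33, -21, 13, -10, 28, -13, 12, 112):
  c_1 = (-2)·(33) + (-1)·(-21) + 0·13 + (0)·(-10) + 0·28 + (0)·(-13) + 4·12 + 0·112 = 3
  c_2 = 1·33 + (0)·(-21) + (-1)·(13) + (-2)·(-10) + (-1)·(28) + (0)·(-13) + 0·12 + 0·112 = 12
  c_3 = 0·33 + (0)·(-21) + 0·13 + (0)·(-10) + 0·28 + (0)·(-13) + 1·12 + 0·112 = 12
  c_4 = (-3)·(33) + (-1)·(-21) + 1·13 + (3)·(-10) + 2·28 + (0)·(-13) + 4·12 + 0·112 = 9
  c_5 = 0·33 + (0)·(-21) + 0·13 + (1)·(-10) + 0·28 + (-2)·(-13) + 0·12 + 0·112 = 16
  c_6 = 0·33 + (0)·(-21) + 0·13 + (0)·(-10) + 0·28 + (-1)·(-13) + 0·12 + 0·112 = 13
  c_7 = (-10)·(33) + (-4)·(-21) + 2·13 + (4)·(-10) + 2·28 + (0)·(-13) + 8·12 + 1·112 = 4
  c_8 = 0·33 + (0)·(-21) + 1·13 + (2)·(-10) + 1·28 + (0)·(-13) + 0·12 + 0·112 = 21
p = 5; digits c_i = Σ_j d_{ij}·5^j, 0 ≤ d_{ij} < 5:
  c_1 = 3 = 3·5^0
  c_2 = 12 = 2·5^0 + 2·5^1
  c_3 = 12 = 2·5^0 + 2·5^1
  c_4 = 9 = 4·5^0 + 1·5^1
  c_5 = 16 = 1·5^0 + 3·5^1
  c_6 = 13 = 3·5^0 + 2·5^1
  c_7 = 4 = 4·5^0
  c_8 = 21 = 1·5^0 + 4·5^1
λ_0 = (3, 2, 2, 4, 1, 3, 4, 1)
λ_1 = (0, 2, 2, 1, 3, 2, 0, 4)

((3, 2, 2, 4, 1, 3, 4, 1), (0, 2, 2, 1, 3, 2, 0, 4))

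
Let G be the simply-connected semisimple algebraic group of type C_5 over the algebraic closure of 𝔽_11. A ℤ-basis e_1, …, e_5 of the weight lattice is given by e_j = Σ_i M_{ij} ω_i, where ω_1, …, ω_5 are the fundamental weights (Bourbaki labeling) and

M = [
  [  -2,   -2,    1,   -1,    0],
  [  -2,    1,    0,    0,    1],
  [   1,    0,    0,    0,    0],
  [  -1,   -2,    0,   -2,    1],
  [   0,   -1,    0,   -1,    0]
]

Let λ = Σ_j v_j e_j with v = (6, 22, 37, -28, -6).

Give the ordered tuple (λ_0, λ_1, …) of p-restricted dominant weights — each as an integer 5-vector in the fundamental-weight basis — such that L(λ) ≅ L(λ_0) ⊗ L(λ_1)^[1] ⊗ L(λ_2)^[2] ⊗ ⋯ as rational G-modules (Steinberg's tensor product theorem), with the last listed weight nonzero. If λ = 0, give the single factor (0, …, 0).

((9, 4, 6, 0, 6),)

Converting to the ω-basis (c_i = row i of M dotted with v = (6, 22, 37, -28, -6)):
  c_1 = (-2)·(6) + (-2)·(22) + 1·37 + (-1)·(-28) + (0)·(-6) = 9
  c_2 = (-2)·(6) + 1·22 + 0·37 + (0)·(-28) + (1)·(-6) = 4
  c_3 = 1·6 + 0·22 + 0·37 + (0)·(-28) + (0)·(-6) = 6
  c_4 = (-1)·(6) + (-2)·(22) + 0·37 + (-2)·(-28) + (1)·(-6) = 0
  c_5 = 0·6 + (-1)·(22) + 0·37 + (-1)·(-28) + (0)·(-6) = 6
Base-11 expansion of each c_i:
  c_1 = 9 = 9·11^0
  c_2 = 4 = 4·11^0
  c_3 = 6 = 6·11^0
  c_4 = 0
  c_5 = 6 = 6·11^0
Factor λ_0 = (9, 4, 6, 0, 6)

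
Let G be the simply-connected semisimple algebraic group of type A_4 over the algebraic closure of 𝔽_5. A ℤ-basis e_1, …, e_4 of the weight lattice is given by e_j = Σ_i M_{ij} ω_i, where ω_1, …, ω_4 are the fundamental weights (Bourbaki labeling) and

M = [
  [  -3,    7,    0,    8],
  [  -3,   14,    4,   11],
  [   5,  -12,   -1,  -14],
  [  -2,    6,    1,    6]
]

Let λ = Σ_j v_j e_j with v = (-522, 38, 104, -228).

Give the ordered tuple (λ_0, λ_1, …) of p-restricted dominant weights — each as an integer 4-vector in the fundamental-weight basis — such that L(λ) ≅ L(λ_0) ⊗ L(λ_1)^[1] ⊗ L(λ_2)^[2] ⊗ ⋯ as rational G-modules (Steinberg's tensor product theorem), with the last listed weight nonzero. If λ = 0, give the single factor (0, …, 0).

In the fundamental-weight basis, λ has coordinates c = M·v (v = (-522, 38, 104, -228)):
  c_1 = -3*-522 + 7*38 + 0*104 + 8*-228 = 8
  c_2 = -3*-522 + 14*38 + 4*104 + 11*-228 = 6
  c_3 = 5*-522 + -12*38 + -1*104 + -14*-228 = 22
  c_4 = -2*-522 + 6*38 + 1*104 + 6*-228 = 8
Base-5 expansion of each c_i:
  c_1 = 8 = 3·5^0 + 1·5^1
  c_2 = 6 = 1·5^0 + 1·5^1
  c_3 = 22 = 2·5^0 + 4·5^1
  c_4 = 8 = 3·5^0 + 1·5^1
λ_0 = (3, 1, 2, 3)
λ_1 = (1, 1, 4, 1)

((3, 1, 2, 3), (1, 1, 4, 1))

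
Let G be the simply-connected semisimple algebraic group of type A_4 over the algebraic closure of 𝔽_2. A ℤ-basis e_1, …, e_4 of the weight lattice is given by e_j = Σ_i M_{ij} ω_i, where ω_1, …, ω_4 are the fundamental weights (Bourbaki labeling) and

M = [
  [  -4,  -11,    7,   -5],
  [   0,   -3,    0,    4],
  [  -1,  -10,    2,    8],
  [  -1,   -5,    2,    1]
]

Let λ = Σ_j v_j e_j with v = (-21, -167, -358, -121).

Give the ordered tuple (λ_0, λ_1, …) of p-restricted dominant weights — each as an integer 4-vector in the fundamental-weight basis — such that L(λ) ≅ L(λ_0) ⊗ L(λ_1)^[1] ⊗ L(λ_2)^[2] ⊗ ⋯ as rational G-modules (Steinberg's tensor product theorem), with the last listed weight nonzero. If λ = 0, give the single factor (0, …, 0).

((0, 1, 1, 1), (0, 0, 1, 1), (1, 0, 1, 0), (0, 0, 0, 0), (1, 1, 0, 1))

Compute c_i = Σ_j M_{ij} v_j with v = (-21, -167, -358, -121):
  c_1 = -4*-21 + -11*-167 + 7*-358 + -5*-121 = 20
  c_2 = 0*-21 + -3*-167 + 0*-358 + 4*-121 = 17
  c_3 = -1*-21 + -10*-167 + 2*-358 + 8*-121 = 7
  c_4 = -1*-21 + -5*-167 + 2*-358 + 1*-121 = 19
Writing each c_i in base p = 2:
  c_1 = 20 = 0·2^0 + 0·2^1 + 1·2^2 + 0·2^3 + 1·2^4
  c_2 = 17 = 1·2^0 + 0·2^1 + 0·2^2 + 0·2^3 + 1·2^4
  c_3 = 7 = 1·2^0 + 1·2^1 + 1·2^2
  c_4 = 19 = 1·2^0 + 1·2^1 + 0·2^2 + 0·2^3 + 1·2^4
λ_0 = (0, 1, 1, 1)
λ_1 = (0, 0, 1, 1)
λ_2 = (1, 0, 1, 0)
λ_3 = (0, 0, 0, 0)
λ_4 = (1, 1, 0, 1)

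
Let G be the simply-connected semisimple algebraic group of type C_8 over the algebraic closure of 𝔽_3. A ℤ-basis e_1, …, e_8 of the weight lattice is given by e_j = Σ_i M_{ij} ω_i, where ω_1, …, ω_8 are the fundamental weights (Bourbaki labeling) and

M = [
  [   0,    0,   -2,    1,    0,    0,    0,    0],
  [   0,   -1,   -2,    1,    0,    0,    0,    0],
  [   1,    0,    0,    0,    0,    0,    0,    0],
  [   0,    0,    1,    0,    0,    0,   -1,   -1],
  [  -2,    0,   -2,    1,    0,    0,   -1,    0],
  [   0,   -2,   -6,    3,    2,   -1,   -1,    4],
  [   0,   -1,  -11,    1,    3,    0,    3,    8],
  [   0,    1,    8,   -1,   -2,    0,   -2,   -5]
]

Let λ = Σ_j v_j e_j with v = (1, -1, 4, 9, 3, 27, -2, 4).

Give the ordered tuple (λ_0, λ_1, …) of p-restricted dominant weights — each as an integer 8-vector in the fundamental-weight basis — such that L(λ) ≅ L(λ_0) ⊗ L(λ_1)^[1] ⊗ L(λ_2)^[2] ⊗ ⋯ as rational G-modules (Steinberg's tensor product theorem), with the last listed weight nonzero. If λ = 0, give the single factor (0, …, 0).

ω-coordinates c = M·v, v = (1, -1, 4, 9, 3, 27, -2, 4):
  c_1 = (0)·(1) + (0)·(-1) + (-2)·(4) + (1)·(9) + (0)·(3) + (0)·(27) + (0)·(-2) + (0)·(4) = 1
  c_2 = (0)·(1) + (-1)·(-1) + (-2)·(4) + (1)·(9) + (0)·(3) + (0)·(27) + (0)·(-2) + (0)·(4) = 2
  c_3 = (1)·(1) + (0)·(-1) + (0)·(4) + (0)·(9) + (0)·(3) + (0)·(27) + (0)·(-2) + (0)·(4) = 1
  c_4 = (0)·(1) + (0)·(-1) + (1)·(4) + (0)·(9) + (0)·(3) + (0)·(27) + (-1)·(-2) + (-1)·(4) = 2
  c_5 = (-2)·(1) + (0)·(-1) + (-2)·(4) + (1)·(9) + (0)·(3) + (0)·(27) + (-1)·(-2) + (0)·(4) = 1
  c_6 = (0)·(1) + (-2)·(-1) + (-6)·(4) + (3)·(9) + (2)·(3) + (-1)·(27) + (-1)·(-2) + (4)·(4) = 2
  c_7 = (0)·(1) + (-1)·(-1) + (-11)·(4) + (1)·(9) + (3)·(3) + (0)·(27) + (3)·(-2) + (8)·(4) = 1
  c_8 = (0)·(1) + (1)·(-1) + (8)·(4) + (-1)·(9) + (-2)·(3) + (0)·(27) + (-2)·(-2) + (-5)·(4) = 0
Expand coordinatewise in base 3:
  c_1 = 1 = 1·3^0
  c_2 = 2 = 2·3^0
  c_3 = 1 = 1·3^0
  c_4 = 2 = 2·3^0
  c_5 = 1 = 1·3^0
  c_6 = 2 = 2·3^0
  c_7 = 1 = 1·3^0
  c_8 = 0
λ_0 = (1, 2, 1, 2, 1, 2, 1, 0)

((1, 2, 1, 2, 1, 2, 1, 0),)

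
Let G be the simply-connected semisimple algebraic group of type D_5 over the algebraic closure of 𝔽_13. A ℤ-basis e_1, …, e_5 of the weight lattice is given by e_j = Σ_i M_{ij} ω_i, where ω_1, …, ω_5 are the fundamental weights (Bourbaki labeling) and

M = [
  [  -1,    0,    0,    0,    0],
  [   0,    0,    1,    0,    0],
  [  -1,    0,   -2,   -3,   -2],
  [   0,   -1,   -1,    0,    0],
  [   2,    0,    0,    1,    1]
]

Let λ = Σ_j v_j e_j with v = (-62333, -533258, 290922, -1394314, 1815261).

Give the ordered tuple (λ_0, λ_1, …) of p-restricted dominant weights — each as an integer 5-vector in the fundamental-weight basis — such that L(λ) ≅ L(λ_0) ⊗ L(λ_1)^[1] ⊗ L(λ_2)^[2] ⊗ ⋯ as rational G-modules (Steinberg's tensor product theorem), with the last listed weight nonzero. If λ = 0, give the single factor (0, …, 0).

((11, 8, 6, 3, 11), (10, 5, 9, 12, 1), (4, 5, 12, 3, 11), (2, 2, 1, 6, 4), (2, 10, 1, 8, 10))

Compute c_i = Σ_j M_{ij} v_j with v = (-62333, -533258, 290922, -1394314, 1815261):
  c_1 = (-1)·(-62333) + (0)·(-533258) + 0·290922 + (0)·(-1394314) + 0·1815261 = 62333
  c_2 = (0)·(-62333) + (0)·(-533258) + 1·290922 + (0)·(-1394314) + 0·1815261 = 290922
  c_3 = (-1)·(-62333) + (0)·(-533258) + (-2)·(290922) + (-3)·(-1394314) + (-2)·(1815261) = 32909
  c_4 = (0)·(-62333) + (-1)·(-533258) + (-1)·(290922) + (0)·(-1394314) + 0·1815261 = 242336
  c_5 = (2)·(-62333) + (0)·(-533258) + 0·290922 + (1)·(-1394314) + 1·1815261 = 296281
Expand coordinatewise in base 13:
  c_1 = 62333 = 11·13^0 + 10·13^1 + 4·13^2 + 2·13^3 + 2·13^4
  c_2 = 290922 = 8·13^0 + 5·13^1 + 5·13^2 + 2·13^3 + 10·13^4
  c_3 = 32909 = 6·13^0 + 9·13^1 + 12·13^2 + 1·13^3 + 1·13^4
  c_4 = 242336 = 3·13^0 + 12·13^1 + 3·13^2 + 6·13^3 + 8·13^4
  c_5 = 296281 = 11·13^0 + 1·13^1 + 11·13^2 + 4·13^3 + 10·13^4
Factor λ_0 = (11, 8, 6, 3, 11)
Factor λ_1 = (10, 5, 9, 12, 1)
Factor λ_2 = (4, 5, 12, 3, 11)
Factor λ_3 = (2, 2, 1, 6, 4)
Factor λ_4 = (2, 10, 1, 8, 10)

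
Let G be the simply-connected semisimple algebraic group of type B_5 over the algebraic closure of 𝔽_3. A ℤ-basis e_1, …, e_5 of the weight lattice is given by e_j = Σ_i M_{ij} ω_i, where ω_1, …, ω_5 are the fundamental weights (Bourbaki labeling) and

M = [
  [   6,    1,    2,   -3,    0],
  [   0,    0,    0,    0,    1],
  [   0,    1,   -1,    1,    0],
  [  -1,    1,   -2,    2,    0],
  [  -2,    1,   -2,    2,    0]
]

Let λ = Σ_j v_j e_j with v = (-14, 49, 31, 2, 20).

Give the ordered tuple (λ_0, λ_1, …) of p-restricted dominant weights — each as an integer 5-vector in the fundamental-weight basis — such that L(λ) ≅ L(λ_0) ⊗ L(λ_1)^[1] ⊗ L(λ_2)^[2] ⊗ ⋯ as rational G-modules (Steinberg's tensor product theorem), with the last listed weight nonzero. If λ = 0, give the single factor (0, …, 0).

Converting to the ω-basis (c_i = row i of M dotted with v = (-14, 49, 31, 2, 20)):
  c_1 = 6*-14 + 1*49 + 2*31 + -3*2 + 0*20 = 21
  c_2 = 0*-14 + 0*49 + 0*31 + 0*2 + 1*20 = 20
  c_3 = 0*-14 + 1*49 + -1*31 + 1*2 + 0*20 = 20
  c_4 = -1*-14 + 1*49 + -2*31 + 2*2 + 0*20 = 5
  c_5 = -2*-14 + 1*49 + -2*31 + 2*2 + 0*20 = 19
p = 3; digits c_i = Σ_j d_{ij}·3^j, 0 ≤ d_{ij} < 3:
  c_1 = 21 = 0·3^0 + 1·3^1 + 2·3^2
  c_2 = 20 = 2·3^0 + 0·3^1 + 2·3^2
  c_3 = 20 = 2·3^0 + 0·3^1 + 2·3^2
  c_4 = 5 = 2·3^0 + 1·3^1
  c_5 = 19 = 1·3^0 + 0·3^1 + 2·3^2
Factor λ_0 = (0, 2, 2, 2, 1)
Factor λ_1 = (1, 0, 0, 1, 0)
Factor λ_2 = (2, 2, 2, 0, 2)

((0, 2, 2, 2, 1), (1, 0, 0, 1, 0), (2, 2, 2, 0, 2))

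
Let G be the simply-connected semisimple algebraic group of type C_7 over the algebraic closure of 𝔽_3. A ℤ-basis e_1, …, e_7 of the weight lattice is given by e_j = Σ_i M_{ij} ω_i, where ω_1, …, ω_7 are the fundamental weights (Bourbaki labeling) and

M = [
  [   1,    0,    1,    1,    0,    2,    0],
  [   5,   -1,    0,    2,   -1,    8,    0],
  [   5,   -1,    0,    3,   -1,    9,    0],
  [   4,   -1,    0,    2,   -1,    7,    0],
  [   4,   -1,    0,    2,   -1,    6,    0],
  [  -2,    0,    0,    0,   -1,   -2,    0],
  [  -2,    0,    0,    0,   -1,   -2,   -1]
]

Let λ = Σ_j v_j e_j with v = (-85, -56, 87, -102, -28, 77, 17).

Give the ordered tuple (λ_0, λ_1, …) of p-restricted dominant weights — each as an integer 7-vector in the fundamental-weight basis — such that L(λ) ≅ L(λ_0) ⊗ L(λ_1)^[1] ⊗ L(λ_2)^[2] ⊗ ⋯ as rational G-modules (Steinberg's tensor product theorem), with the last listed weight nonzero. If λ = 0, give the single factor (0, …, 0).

((0, 2, 1, 1, 2, 2, 0), (0, 2, 0, 2, 0, 2, 0), (0, 1, 2, 2, 0, 1, 0), (2, 2, 1, 2, 0, 1, 1))

Change of basis e → ω: c = M·v where v = (-85, -56, 87, -102, -28, 77, 17):
  c_1 = (1)·(-85) + (0)·(-56) + (1)·(87) + (1)·(-102) + (0)·(-28) + (2)·(77) + (0)·(17) = 54
  c_2 = (5)·(-85) + (-1)·(-56) + (0)·(87) + (2)·(-102) + (-1)·(-28) + (8)·(77) + (0)·(17) = 71
  c_3 = (5)·(-85) + (-1)·(-56) + (0)·(87) + (3)·(-102) + (-1)·(-28) + (9)·(77) + (0)·(17) = 46
  c_4 = (4)·(-85) + (-1)·(-56) + (0)·(87) + (2)·(-102) + (-1)·(-28) + (7)·(77) + (0)·(17) = 79
  c_5 = (4)·(-85) + (-1)·(-56) + (0)·(87) + (2)·(-102) + (-1)·(-28) + (6)·(77) + (0)·(17) = 2
  c_6 = (-2)·(-85) + (0)·(-56) + (0)·(87) + (0)·(-102) + (-1)·(-28) + (-2)·(77) + (0)·(17) = 44
  c_7 = (-2)·(-85) + (0)·(-56) + (0)·(87) + (0)·(-102) + (-1)·(-28) + (-2)·(77) + (-1)·(17) = 27
Writing each c_i in base p = 3:
  c_1 = 54 = 0·3^0 + 0·3^1 + 0·3^2 + 2·3^3
  c_2 = 71 = 2·3^0 + 2·3^1 + 1·3^2 + 2·3^3
  c_3 = 46 = 1·3^0 + 0·3^1 + 2·3^2 + 1·3^3
  c_4 = 79 = 1·3^0 + 2·3^1 + 2·3^2 + 2·3^3
  c_5 = 2 = 2·3^0
  c_6 = 44 = 2·3^0 + 2·3^1 + 1·3^2 + 1·3^3
  c_7 = 27 = 0·3^0 + 0·3^1 + 0·3^2 + 1·3^3
λ_0 = (0, 2, 1, 1, 2, 2, 0)
λ_1 = (0, 2, 0, 2, 0, 2, 0)
λ_2 = (0, 1, 2, 2, 0, 1, 0)
λ_3 = (2, 2, 1, 2, 0, 1, 1)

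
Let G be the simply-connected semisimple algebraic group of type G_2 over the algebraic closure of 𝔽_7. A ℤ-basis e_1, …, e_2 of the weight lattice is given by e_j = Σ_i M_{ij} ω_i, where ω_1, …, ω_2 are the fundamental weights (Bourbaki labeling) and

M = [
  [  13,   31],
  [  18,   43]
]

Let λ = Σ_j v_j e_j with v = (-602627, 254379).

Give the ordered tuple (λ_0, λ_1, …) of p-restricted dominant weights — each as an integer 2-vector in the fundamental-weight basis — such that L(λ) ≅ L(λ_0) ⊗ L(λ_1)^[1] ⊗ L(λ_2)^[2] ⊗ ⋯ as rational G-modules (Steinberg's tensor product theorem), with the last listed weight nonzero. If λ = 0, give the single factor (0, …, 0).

((1, 4), (0, 2), (3, 2), (3, 6), (0, 2), (3, 5))

In the fundamental-weight basis, λ has coordinates c = M·v (v = (-602627, 254379)):
  c_1 = (13)·(-602627) + 31·254379 = 51598
  c_2 = (18)·(-602627) + 43·254379 = 91011
Writing each c_i in base p = 7:
  c_1 = 51598 = 1·7^0 + 0·7^1 + 3·7^2 + 3·7^3 + 0·7^4 + 3·7^5
  c_2 = 91011 = 4·7^0 + 2·7^1 + 2·7^2 + 6·7^3 + 2·7^4 + 5·7^5
λ_0 = (1, 4)
λ_1 = (0, 2)
λ_2 = (3, 2)
λ_3 = (3, 6)
λ_4 = (0, 2)
λ_5 = (3, 5)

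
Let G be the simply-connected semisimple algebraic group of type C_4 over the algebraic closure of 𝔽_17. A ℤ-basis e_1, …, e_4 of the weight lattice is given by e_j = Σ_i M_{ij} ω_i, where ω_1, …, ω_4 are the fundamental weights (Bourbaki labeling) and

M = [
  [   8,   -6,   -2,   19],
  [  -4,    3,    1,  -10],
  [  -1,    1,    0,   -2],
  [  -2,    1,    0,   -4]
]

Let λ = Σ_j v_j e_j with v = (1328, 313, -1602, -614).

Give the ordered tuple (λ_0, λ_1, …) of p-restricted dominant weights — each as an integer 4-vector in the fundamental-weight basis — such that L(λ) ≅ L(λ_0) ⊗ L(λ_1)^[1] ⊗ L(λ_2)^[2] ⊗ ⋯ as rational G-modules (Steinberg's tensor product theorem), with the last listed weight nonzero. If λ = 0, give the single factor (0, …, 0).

Converting to the ω-basis (c_i = row i of M dotted with v = (1328, 313, -1602, -614)):
  c_1 = (8)·(1328) + (-6)·(313) + (-2)·(-1602) + (19)·(-614) = 284
  c_2 = (-4)·(1328) + (3)·(313) + (1)·(-1602) + (-10)·(-614) = 165
  c_3 = (-1)·(1328) + (1)·(313) + (0)·(-1602) + (-2)·(-614) = 213
  c_4 = (-2)·(1328) + (1)·(313) + (0)·(-1602) + (-4)·(-614) = 113
Base-17 expansion of each c_i:
  c_1 = 284 = 12·17^0 + 16·17^1
  c_2 = 165 = 12·17^0 + 9·17^1
  c_3 = 213 = 9·17^0 + 12·17^1
  c_4 = 113 = 11·17^0 + 6·17^1
Factor λ_0 = (12, 12, 9, 11)
Factor λ_1 = (16, 9, 12, 6)

((12, 12, 9, 11), (16, 9, 12, 6))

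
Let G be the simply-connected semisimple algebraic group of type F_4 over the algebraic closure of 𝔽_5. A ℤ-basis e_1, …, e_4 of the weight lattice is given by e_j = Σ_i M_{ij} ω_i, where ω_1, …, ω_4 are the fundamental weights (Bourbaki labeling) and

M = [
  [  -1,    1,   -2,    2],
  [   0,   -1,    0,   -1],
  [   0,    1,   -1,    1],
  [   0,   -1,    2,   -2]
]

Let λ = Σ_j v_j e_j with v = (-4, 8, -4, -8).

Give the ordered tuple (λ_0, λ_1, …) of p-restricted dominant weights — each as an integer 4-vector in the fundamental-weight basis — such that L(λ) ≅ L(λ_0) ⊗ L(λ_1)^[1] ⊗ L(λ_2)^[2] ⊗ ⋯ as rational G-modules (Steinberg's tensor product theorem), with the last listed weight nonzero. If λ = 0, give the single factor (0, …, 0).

((4, 0, 4, 0),)

Converting to the ω-basis (c_i = row i of M dotted with v = (-4, 8, -4, -8)):
  c_1 = -1*-4 + 1*8 + -2*-4 + 2*-8 = 4
  c_2 = 0*-4 + -1*8 + 0*-4 + -1*-8 = 0
  c_3 = 0*-4 + 1*8 + -1*-4 + 1*-8 = 4
  c_4 = 0*-4 + -1*8 + 2*-4 + -2*-8 = 0
Expand coordinatewise in base 5:
  c_1 = 4 = 4·5^0
  c_2 = 0
  c_3 = 4 = 4·5^0
  c_4 = 0
p-restricted factor λ_0 = (4, 0, 4, 0)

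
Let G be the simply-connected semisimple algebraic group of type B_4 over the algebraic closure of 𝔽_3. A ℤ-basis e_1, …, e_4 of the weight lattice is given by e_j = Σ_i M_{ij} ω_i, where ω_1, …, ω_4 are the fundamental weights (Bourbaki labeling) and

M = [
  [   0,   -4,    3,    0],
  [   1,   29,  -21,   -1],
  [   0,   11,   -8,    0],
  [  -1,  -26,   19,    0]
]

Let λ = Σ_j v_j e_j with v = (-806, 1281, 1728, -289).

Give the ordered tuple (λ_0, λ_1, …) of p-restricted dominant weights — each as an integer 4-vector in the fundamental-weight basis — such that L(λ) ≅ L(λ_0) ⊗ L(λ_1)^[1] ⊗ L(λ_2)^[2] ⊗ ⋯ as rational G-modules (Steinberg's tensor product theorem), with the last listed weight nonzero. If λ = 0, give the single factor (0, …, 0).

((0, 2, 0, 2), (2, 0, 2, 2), (0, 2, 2, 0), (2, 0, 0, 0), (0, 1, 0, 1), (0, 1, 1, 1))

Change of basis e → ω: c = M·v where v = (-806, 1281, 1728, -289):
  c_1 = 0*-806 + -4*1281 + 3*1728 + 0*-289 = 60
  c_2 = 1*-806 + 29*1281 + -21*1728 + -1*-289 = 344
  c_3 = 0*-806 + 11*1281 + -8*1728 + 0*-289 = 267
  c_4 = -1*-806 + -26*1281 + 19*1728 + 0*-289 = 332
Base-3 expansion of each c_i:
  c_1 = 60 = 0·3^0 + 2·3^1 + 0·3^2 + 2·3^3
  c_2 = 344 = 2·3^0 + 0·3^1 + 2·3^2 + 0·3^3 + 1·3^4 + 1·3^5
  c_3 = 267 = 0·3^0 + 2·3^1 + 2·3^2 + 0·3^3 + 0·3^4 + 1·3^5
  c_4 = 332 = 2·3^0 + 2·3^1 + 0·3^2 + 0·3^3 + 1·3^4 + 1·3^5
p-restricted factor λ_0 = (0, 2, 0, 2)
p-restricted factor λ_1 = (2, 0, 2, 2)
p-restricted factor λ_2 = (0, 2, 2, 0)
p-restricted factor λ_3 = (2, 0, 0, 0)
p-restricted factor λ_4 = (0, 1, 0, 1)
p-restricted factor λ_5 = (0, 1, 1, 1)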